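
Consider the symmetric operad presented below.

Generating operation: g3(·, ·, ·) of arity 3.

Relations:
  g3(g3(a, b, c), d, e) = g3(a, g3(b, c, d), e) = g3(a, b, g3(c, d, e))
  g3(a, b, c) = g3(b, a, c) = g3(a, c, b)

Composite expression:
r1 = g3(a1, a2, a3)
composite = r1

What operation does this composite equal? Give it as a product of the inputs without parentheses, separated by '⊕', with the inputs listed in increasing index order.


a1 ⊕ a2 ⊕ a3

Shape and order are irrelevant to g3; the a-input set decides.
g3(a1, a2, a3) flattens to a1 ⊕ a2 ⊕ a3
reordering the factors by index: a1 ⊕ a2 ⊕ a3


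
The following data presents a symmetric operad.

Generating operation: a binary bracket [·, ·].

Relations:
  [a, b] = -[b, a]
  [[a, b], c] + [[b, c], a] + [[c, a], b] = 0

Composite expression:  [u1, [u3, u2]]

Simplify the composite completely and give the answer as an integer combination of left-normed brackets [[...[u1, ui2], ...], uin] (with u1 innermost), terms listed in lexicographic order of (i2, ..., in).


-[[u1, u2], u3] + [[u1, u3], u2]


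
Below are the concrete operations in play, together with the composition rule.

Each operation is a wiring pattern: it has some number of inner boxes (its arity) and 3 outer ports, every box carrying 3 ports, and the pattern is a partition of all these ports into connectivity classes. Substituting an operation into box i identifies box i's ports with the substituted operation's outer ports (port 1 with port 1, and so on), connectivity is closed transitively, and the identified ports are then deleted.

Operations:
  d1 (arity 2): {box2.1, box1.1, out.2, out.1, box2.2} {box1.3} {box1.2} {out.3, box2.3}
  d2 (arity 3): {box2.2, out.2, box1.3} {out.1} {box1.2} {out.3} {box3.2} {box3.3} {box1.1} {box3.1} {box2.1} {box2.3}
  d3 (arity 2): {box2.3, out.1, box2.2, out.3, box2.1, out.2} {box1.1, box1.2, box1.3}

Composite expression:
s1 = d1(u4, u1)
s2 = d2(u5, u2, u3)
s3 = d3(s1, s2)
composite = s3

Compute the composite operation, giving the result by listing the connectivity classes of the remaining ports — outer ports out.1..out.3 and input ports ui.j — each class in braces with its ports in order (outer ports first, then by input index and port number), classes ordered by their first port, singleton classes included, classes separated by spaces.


Treat the ports identified at d3 as solder joints: merge, then drop.
through d1, on inputs (u4, u1): {out.1, out.2, u1.1, u1.2, u4.1} {out.3, u1.3} {u4.2} {u4.3} (out.j = stage outer ports)
through d2, on inputs (u5, u2, u3): {out.1} {out.2, u2.2, u5.3} {out.3} {u2.1} {u2.3} {u3.1} {u3.2} {u3.3} {u5.1} {u5.2} (out.j = stage outer ports)
through d3, on inputs (u4, u1, u5, u2, u3): {out.1, out.2, out.3, u2.2, u5.3} {u1.1, u1.2, u1.3, u4.1} {u2.1} {u2.3} {u3.1} {u3.2} {u3.3} {u4.2} {u4.3} {u5.1} {u5.2} (out.j = stage outer ports)

{out.1, out.2, out.3, u2.2, u5.3} {u1.1, u1.2, u1.3, u4.1} {u2.1} {u2.3} {u3.1} {u3.2} {u3.3} {u4.2} {u4.3} {u5.1} {u5.2}


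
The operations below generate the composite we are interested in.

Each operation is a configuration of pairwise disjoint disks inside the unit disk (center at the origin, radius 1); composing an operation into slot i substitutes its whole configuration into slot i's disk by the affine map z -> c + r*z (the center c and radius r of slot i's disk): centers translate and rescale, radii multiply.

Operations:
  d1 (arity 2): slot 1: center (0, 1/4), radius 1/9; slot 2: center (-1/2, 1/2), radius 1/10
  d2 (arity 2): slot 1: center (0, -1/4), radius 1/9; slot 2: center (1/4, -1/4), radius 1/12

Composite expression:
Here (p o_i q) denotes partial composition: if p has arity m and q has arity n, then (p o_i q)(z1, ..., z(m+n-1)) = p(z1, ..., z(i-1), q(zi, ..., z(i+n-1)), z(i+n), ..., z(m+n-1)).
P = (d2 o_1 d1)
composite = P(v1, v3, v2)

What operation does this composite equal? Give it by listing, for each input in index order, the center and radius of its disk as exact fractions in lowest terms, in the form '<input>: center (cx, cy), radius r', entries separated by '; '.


v1: center (0, -2/9), radius 1/81; v2: center (1/4, -1/4), radius 1/12; v3: center (-1/18, -7/36), radius 1/90

Nesting under d2 composes maps z -> c + r*z down each v-path.
for v1, the 2-step affine chain lands on center (0, -2/9), radius 1/81
for v3, the 2-step affine chain lands on center (-1/18, -7/36), radius 1/90
for v2, the 1-step affine chain lands on center (1/4, -1/4), radius 1/12


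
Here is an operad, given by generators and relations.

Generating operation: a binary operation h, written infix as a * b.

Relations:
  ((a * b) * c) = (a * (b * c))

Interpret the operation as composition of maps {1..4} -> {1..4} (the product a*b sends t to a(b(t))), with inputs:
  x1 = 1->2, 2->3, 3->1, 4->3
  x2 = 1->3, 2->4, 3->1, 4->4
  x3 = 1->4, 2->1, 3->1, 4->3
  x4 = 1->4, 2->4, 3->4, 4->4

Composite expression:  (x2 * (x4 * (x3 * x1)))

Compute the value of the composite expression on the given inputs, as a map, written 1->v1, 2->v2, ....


(x3 * x1) = 1->1, 2->1, 3->4, 4->1
(x4 * (x3 * x1)) = 1->4, 2->4, 3->4, 4->4
(x2 * (x4 * (x3 * x1))) = 1->4, 2->4, 3->4, 4->4

1->4, 2->4, 3->4, 4->4


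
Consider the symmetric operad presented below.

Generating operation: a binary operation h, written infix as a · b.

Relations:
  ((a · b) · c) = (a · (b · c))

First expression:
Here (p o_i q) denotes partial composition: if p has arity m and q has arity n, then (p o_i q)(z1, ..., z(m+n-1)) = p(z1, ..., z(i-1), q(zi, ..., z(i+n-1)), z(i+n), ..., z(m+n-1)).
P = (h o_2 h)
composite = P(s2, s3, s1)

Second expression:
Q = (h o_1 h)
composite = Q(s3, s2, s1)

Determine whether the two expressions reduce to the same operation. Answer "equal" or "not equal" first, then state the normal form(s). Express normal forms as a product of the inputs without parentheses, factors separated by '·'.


not equal — first s2 · s3 · s1, second s3 · s2 · s1

Normal form of the first expression: s2 · s3 · s1
Normal form of the second expression: s3 · s2 · s1
The forms do not match — not equal.


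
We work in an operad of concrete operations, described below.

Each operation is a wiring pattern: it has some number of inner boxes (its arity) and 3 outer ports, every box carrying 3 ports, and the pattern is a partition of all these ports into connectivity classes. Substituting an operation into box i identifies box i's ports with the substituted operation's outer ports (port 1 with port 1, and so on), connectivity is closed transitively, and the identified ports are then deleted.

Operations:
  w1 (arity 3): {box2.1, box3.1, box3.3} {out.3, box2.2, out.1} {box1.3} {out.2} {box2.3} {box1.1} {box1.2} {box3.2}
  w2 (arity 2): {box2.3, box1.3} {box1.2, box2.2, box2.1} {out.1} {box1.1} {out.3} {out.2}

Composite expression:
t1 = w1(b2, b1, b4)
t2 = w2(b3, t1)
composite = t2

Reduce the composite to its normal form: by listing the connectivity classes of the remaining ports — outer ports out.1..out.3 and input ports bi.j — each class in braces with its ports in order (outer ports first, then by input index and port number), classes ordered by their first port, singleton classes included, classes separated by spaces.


{out.1} {out.2} {out.3} {b1.1, b4.1, b4.3} {b1.2, b3.2, b3.3} {b1.3} {b2.1} {b2.2} {b2.3} {b3.1} {b4.2}

Reachability decides: close wires over w2-identified ports.
w1 over (b2, b1, b4) gives {out.1, out.3, b1.2} {out.2} {b1.1, b4.1, b4.3} {b1.3} {b2.1} {b2.2} {b2.3} {b4.2}, out.j being that stage's outer ports
w2 over (b3, b2, b1, b4) gives {out.1} {out.2} {out.3} {b1.1, b4.1, b4.3} {b1.2, b3.2, b3.3} {b1.3} {b2.1} {b2.2} {b2.3} {b3.1} {b4.2}, out.j being that stage's outer ports


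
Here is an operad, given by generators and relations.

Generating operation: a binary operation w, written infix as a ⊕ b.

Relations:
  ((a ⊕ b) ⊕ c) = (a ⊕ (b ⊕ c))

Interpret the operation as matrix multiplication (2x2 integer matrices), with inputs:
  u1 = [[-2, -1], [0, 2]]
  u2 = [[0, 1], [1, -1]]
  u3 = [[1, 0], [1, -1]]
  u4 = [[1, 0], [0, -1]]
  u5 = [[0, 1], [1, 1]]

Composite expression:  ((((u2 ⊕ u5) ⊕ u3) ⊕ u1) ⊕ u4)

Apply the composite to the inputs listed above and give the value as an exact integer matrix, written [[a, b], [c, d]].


[[-4, 4], [2, -1]]

(u2 ⊕ u5) = [[1, 1], [-1, 0]]
((u2 ⊕ u5) ⊕ u3) = [[2, -1], [-1, 0]]
(((u2 ⊕ u5) ⊕ u3) ⊕ u1) = [[-4, -4], [2, 1]]
((((u2 ⊕ u5) ⊕ u3) ⊕ u1) ⊕ u4) = [[-4, 4], [2, -1]]


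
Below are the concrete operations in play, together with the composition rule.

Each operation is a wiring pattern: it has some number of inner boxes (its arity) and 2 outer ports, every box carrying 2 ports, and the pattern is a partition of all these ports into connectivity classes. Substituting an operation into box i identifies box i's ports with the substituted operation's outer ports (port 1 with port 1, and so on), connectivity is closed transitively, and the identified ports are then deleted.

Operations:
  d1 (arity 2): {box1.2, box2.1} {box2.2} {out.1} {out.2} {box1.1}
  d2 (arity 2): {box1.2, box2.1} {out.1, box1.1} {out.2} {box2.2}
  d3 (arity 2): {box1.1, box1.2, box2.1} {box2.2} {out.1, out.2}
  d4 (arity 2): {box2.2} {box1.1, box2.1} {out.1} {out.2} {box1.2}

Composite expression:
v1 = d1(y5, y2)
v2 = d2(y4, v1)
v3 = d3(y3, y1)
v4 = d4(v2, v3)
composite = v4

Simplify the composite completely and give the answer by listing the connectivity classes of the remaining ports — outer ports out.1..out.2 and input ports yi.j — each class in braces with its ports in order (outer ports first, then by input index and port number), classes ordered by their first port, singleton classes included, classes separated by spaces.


Two ports join when wires chain via d4-identified ports.
stage d1: inputs (y5, y2), connectivity {out.1} {out.2} {y2.1, y5.2} {y2.2} {y5.1}, out.j its boundary
stage d2: inputs (y4, y5, y2), connectivity {out.1, y4.1} {out.2} {y2.1, y5.2} {y2.2} {y4.2} {y5.1}, out.j its boundary
stage d3: inputs (y3, y1), connectivity {out.1, out.2} {y1.1, y3.1, y3.2} {y1.2}, out.j its boundary
stage d4: inputs (y4, y5, y2, y3, y1), connectivity {out.1} {out.2} {y1.1, y3.1, y3.2} {y1.2} {y2.1, y5.2} {y2.2} {y4.1} {y4.2} {y5.1}, out.j its boundary

{out.1} {out.2} {y1.1, y3.1, y3.2} {y1.2} {y2.1, y5.2} {y2.2} {y4.1} {y4.2} {y5.1}


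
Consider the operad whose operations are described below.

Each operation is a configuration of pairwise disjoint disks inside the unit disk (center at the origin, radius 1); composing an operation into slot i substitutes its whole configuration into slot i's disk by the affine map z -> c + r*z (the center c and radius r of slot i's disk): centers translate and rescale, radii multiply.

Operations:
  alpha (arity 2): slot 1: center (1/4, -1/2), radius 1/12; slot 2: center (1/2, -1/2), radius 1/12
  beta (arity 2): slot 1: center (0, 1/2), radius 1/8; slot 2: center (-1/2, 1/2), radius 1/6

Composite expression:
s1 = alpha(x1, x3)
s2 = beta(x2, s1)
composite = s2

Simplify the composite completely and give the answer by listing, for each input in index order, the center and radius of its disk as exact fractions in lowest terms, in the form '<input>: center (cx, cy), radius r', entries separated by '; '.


Follow each x-input down from beta: c' goes to c + r*c', radius to r*r'.
input x2: applying the 1 nested substitution gives center (0, 1/2), radius 1/8
input x1: applying the 2 nested substitutions gives center (-11/24, 5/12), radius 1/72
input x3: applying the 2 nested substitutions gives center (-5/12, 5/12), radius 1/72

x1: center (-11/24, 5/12), radius 1/72; x2: center (0, 1/2), radius 1/8; x3: center (-5/12, 5/12), radius 1/72


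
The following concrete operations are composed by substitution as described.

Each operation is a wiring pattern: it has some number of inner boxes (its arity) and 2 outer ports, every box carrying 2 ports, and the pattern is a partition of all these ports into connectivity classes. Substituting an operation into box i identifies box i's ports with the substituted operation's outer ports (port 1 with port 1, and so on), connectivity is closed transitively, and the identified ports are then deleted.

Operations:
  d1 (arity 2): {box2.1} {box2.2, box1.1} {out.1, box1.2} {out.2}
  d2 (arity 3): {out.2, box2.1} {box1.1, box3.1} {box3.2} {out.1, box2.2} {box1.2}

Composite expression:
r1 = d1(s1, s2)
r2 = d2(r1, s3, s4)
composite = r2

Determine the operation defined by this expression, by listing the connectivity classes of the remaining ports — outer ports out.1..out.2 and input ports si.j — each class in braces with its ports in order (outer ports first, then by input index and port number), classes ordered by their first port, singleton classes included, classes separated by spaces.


{out.1, s3.2} {out.2, s3.1} {s1.1, s2.2} {s1.2, s4.1} {s2.1} {s4.2}


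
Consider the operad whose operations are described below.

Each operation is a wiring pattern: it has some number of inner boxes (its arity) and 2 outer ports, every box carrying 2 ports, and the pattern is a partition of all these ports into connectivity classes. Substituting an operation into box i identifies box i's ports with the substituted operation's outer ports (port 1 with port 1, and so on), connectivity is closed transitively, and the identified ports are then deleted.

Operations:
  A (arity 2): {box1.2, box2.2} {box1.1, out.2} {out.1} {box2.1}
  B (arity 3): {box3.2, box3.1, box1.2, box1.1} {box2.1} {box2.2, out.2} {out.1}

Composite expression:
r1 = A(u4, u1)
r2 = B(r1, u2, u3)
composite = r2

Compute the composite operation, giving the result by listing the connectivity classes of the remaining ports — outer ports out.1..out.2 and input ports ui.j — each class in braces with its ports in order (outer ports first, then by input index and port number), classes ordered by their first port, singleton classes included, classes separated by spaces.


{out.1} {out.2, u2.2} {u1.1} {u1.2, u4.2} {u2.1} {u3.1, u3.2, u4.1}

Reachability decides: close wires over B-identified ports.
through A, on inputs (u4, u1): {out.1} {out.2, u4.1} {u1.1} {u1.2, u4.2} (out.j = stage outer ports)
through B, on inputs (u4, u1, u2, u3): {out.1} {out.2, u2.2} {u1.1} {u1.2, u4.2} {u2.1} {u3.1, u3.2, u4.1} (out.j = stage outer ports)


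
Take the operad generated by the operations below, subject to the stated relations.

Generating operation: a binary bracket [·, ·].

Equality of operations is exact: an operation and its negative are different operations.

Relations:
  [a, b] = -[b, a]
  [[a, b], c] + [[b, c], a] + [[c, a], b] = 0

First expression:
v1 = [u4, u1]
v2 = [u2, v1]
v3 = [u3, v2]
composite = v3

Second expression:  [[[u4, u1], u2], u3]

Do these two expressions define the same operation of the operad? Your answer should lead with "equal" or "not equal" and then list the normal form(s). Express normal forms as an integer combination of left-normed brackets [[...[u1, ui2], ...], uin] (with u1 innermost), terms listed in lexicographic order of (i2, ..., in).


equal — both sides give -[[[u1, u4], u2], u3]


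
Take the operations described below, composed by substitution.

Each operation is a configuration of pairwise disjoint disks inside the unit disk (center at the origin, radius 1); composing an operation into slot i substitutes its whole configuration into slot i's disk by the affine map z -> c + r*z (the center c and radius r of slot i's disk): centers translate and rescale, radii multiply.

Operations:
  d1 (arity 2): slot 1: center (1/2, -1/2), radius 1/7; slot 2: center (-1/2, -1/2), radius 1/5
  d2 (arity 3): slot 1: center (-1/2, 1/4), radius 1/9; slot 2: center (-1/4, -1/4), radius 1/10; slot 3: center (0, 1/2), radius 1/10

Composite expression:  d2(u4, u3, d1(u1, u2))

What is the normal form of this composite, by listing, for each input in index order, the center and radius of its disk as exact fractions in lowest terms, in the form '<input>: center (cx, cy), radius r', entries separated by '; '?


Below d2, radii multiply path by path; the u-disk centers shift.
for u4, the 1-step affine chain lands on center (-1/2, 1/4), radius 1/9
for u3, the 1-step affine chain lands on center (-1/4, -1/4), radius 1/10
for u1, the 2-step affine chain lands on center (1/20, 9/20), radius 1/70
for u2, the 2-step affine chain lands on center (-1/20, 9/20), radius 1/50

u1: center (1/20, 9/20), radius 1/70; u2: center (-1/20, 9/20), radius 1/50; u3: center (-1/4, -1/4), radius 1/10; u4: center (-1/2, 1/4), radius 1/9


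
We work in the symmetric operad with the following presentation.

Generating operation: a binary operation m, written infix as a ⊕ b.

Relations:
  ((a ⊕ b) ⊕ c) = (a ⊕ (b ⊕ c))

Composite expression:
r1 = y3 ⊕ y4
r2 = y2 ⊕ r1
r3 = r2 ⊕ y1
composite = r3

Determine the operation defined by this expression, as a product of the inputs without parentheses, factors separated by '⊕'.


The m-tree's shape is irrelevant; the y-reading-order decides.
(y3 ⊕ y4) spells out as y3 ⊕ y4
(y2 ⊕ (y3 ⊕ y4)) spells out as y2 ⊕ y3 ⊕ y4
((y2 ⊕ (y3 ⊕ y4)) ⊕ y1) spells out as y2 ⊕ y3 ⊕ y4 ⊕ y1

y2 ⊕ y3 ⊕ y4 ⊕ y1


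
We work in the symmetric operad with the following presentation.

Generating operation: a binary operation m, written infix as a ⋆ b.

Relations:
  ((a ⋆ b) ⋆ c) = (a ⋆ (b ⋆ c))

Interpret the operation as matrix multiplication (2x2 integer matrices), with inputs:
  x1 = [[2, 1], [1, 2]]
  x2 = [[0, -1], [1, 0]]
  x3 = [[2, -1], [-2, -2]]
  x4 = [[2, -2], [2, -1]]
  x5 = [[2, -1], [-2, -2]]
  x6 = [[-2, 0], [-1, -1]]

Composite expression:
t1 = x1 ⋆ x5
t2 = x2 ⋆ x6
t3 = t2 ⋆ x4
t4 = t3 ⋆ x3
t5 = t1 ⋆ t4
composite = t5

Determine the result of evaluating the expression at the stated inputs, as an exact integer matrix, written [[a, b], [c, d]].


[[92, 20], [52, 16]]

(x1 ⋆ x5) = [[2, -4], [-2, -5]]
(x2 ⋆ x6) = [[1, 1], [-2, 0]]
((x2 ⋆ x6) ⋆ x4) = [[4, -3], [-4, 4]]
(((x2 ⋆ x6) ⋆ x4) ⋆ x3) = [[14, 2], [-16, -4]]
((x1 ⋆ x5) ⋆ (((x2 ⋆ x6) ⋆ x4) ⋆ x3)) = [[92, 20], [52, 16]]


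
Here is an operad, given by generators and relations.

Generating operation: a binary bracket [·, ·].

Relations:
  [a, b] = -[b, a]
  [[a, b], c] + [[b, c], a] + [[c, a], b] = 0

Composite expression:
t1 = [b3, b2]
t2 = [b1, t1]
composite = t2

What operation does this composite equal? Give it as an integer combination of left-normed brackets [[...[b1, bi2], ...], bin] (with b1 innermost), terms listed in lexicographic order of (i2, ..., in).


-[[b1, b2], b3] + [[b1, b3], b2]

Left-normed coefficients sit on the b1-initial expansion words.
Composite bracket: [b1, [b3, b2]]
Each bracket splits as ab - ba, giving 4 signed words (2^2 = 4).
The b1-initial words carry the normal form:
  b1b2b3 (sign -1) contributes -[[b1, b2], b3]
  b1b3b2 (sign +1) contributes +[[b1, b3], b2]


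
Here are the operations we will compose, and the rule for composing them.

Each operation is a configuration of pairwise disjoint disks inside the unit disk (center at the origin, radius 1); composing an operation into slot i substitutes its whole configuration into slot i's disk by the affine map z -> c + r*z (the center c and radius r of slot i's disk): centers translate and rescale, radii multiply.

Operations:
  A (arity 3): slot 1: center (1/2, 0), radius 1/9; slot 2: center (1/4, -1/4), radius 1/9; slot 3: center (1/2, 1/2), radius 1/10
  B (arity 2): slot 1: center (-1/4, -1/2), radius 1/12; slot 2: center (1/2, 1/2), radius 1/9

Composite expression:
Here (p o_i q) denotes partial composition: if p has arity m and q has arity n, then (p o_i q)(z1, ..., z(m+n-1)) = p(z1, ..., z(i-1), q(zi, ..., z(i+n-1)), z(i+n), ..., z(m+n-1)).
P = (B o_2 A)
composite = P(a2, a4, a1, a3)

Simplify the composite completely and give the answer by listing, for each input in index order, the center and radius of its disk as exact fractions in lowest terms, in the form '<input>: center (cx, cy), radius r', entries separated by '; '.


Nesting under B composes maps z -> c + r*z down each a-path.
a2: after 1 affine step, its disk has center (-1/4, -1/2), radius 1/12
a4: after 2 affine steps, its disk has center (5/9, 1/2), radius 1/81
a1: after 2 affine steps, its disk has center (19/36, 17/36), radius 1/81
a3: after 2 affine steps, its disk has center (5/9, 5/9), radius 1/90

a1: center (19/36, 17/36), radius 1/81; a2: center (-1/4, -1/2), radius 1/12; a3: center (5/9, 5/9), radius 1/90; a4: center (5/9, 1/2), radius 1/81


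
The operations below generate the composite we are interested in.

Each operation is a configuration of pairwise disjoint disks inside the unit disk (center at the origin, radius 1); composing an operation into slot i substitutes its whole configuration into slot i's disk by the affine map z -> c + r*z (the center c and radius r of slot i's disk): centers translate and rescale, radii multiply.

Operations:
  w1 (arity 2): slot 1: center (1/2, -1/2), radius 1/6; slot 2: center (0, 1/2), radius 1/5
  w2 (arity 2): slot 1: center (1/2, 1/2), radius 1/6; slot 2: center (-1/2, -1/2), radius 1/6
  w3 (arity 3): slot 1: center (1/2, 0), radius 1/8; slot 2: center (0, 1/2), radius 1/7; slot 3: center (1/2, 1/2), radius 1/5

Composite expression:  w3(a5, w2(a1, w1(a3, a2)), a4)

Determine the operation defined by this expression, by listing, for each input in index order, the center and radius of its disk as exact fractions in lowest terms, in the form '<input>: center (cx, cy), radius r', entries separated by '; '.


Each a-disk chains the slot maps above it in w3; radii multiply.
for a5, the 1-step affine chain lands on center (1/2, 0), radius 1/8
for a1, the 2-step affine chain lands on center (1/14, 4/7), radius 1/42
for a3, the 3-step affine chain lands on center (-5/84, 5/12), radius 1/252
for a2, the 3-step affine chain lands on center (-1/14, 37/84), radius 1/210
for a4, the 1-step affine chain lands on center (1/2, 1/2), radius 1/5

a1: center (1/14, 4/7), radius 1/42; a2: center (-1/14, 37/84), radius 1/210; a3: center (-5/84, 5/12), radius 1/252; a4: center (1/2, 1/2), radius 1/5; a5: center (1/2, 0), radius 1/8


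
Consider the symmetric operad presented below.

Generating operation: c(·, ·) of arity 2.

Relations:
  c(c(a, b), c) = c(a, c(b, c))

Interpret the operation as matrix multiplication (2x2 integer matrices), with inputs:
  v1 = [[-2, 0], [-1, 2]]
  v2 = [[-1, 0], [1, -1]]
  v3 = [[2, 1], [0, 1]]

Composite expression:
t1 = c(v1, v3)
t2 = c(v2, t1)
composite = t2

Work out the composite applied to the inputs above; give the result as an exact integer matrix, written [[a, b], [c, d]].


[[4, 2], [-2, -3]]

c(v1, v3) = [[-4, -2], [-2, 1]]
c(v2, c(v1, v3)) = [[4, 2], [-2, -3]]


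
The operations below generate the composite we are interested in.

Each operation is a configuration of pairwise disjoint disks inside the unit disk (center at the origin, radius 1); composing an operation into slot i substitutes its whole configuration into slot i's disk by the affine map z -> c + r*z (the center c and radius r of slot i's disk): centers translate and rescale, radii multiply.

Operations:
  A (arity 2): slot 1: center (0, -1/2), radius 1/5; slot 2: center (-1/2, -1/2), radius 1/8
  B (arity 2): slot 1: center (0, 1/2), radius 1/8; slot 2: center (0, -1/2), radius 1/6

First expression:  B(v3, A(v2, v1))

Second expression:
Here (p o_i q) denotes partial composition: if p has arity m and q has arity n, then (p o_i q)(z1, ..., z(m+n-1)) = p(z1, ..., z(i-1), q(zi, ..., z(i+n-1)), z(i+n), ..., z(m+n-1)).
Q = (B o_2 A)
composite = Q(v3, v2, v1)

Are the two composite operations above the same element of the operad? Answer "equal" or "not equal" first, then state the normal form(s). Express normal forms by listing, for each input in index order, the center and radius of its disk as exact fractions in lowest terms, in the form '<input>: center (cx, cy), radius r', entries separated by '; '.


equal — both sides give v1: center (-1/12, -7/12), radius 1/48; v2: center (0, -7/12), radius 1/30; v3: center (0, 1/2), radius 1/8

The first composite normalizes to v1: center (-1/12, -7/12), radius 1/48; v2: center (0, -7/12), radius 1/30; v3: center (0, 1/2), radius 1/8
The second composite normalizes to v1: center (-1/12, -7/12), radius 1/48; v2: center (0, -7/12), radius 1/30; v3: center (0, 1/2), radius 1/8
Both agree, so they are equal.


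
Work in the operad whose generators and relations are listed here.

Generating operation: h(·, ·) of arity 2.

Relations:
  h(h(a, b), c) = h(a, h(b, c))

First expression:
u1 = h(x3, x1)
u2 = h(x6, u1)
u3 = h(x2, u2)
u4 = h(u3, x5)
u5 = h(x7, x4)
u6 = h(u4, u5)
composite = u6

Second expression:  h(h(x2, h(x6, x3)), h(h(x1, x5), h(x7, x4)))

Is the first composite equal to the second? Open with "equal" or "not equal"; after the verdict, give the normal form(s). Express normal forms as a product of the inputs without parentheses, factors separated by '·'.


equal: each reduces to x2 · x6 · x3 · x1 · x5 · x7 · x4

The first composite normalizes to x2 · x6 · x3 · x1 · x5 · x7 · x4
The second composite normalizes to x2 · x6 · x3 · x1 · x5 · x7 · x4
Same normal form: equal.


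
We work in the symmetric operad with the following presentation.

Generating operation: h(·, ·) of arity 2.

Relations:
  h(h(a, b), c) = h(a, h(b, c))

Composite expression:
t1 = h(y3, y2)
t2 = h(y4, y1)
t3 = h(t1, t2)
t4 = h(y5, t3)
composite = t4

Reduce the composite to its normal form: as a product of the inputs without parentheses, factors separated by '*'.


Under associativity of h, the answer is the y's in reading order.
h(y3, y2) unparenthesizes to y3 * y2
h(y4, y1) unparenthesizes to y4 * y1
h(h(y3, y2), h(y4, y1)) unparenthesizes to y3 * y2 * y4 * y1
h(y5, h(h(y3, y2), h(y4, y1))) unparenthesizes to y5 * y3 * y2 * y4 * y1

y5 * y3 * y2 * y4 * y1


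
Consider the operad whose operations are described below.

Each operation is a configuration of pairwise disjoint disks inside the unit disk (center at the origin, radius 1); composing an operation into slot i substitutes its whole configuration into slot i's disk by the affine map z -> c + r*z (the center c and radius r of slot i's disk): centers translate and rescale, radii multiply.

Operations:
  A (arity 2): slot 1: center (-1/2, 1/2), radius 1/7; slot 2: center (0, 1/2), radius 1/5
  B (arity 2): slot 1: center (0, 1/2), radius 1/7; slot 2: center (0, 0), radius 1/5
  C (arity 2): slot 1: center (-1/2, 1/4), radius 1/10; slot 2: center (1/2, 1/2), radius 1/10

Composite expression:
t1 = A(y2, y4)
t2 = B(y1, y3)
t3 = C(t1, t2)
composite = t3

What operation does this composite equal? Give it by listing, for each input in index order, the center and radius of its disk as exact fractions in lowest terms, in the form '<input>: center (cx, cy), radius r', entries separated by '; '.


y1: center (1/2, 11/20), radius 1/70; y2: center (-11/20, 3/10), radius 1/70; y3: center (1/2, 1/2), radius 1/50; y4: center (-1/2, 3/10), radius 1/50


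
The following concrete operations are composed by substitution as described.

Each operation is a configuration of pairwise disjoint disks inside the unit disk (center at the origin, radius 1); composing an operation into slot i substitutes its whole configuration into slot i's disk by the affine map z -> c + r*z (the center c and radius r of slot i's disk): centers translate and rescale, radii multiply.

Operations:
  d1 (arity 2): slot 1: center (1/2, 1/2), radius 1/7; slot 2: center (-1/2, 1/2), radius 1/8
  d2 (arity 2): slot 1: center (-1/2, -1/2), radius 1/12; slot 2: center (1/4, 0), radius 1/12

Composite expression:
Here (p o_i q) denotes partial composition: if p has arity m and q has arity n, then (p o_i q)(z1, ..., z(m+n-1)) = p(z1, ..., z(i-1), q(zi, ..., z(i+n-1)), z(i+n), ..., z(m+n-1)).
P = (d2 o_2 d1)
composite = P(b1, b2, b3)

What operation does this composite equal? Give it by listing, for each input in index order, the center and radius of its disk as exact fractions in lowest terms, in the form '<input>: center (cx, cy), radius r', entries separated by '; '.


b1: center (-1/2, -1/2), radius 1/12; b2: center (7/24, 1/24), radius 1/84; b3: center (5/24, 1/24), radius 1/96

Nesting under d2 composes maps z -> c + r*z down each b-path.
b1: after 1 affine step, its disk has center (-1/2, -1/2), radius 1/12
b2: after 2 affine steps, its disk has center (7/24, 1/24), radius 1/84
b3: after 2 affine steps, its disk has center (5/24, 1/24), radius 1/96


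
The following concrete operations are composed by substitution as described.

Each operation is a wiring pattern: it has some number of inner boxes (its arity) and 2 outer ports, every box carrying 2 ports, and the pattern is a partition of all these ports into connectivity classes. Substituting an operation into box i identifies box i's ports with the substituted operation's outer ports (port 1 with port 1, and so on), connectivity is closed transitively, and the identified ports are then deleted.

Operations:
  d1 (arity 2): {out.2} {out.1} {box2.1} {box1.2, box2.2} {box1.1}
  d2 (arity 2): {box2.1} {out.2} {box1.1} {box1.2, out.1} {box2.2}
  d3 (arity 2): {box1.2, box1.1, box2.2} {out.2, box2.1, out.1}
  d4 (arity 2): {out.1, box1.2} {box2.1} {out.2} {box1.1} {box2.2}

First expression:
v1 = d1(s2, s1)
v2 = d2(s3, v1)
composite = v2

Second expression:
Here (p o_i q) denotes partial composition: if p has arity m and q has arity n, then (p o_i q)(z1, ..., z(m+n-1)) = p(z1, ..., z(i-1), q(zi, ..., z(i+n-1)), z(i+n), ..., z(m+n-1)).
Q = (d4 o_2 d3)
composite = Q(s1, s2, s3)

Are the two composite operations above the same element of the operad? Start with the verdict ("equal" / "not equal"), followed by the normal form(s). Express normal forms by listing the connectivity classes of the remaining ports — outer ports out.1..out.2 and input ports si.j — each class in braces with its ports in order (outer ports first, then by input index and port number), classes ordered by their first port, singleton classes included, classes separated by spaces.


not equal — first {out.1, s3.2} {out.2} {s1.1} {s1.2, s2.2} {s2.1} {s3.1}, second {out.1, s1.2} {out.2} {s1.1} {s2.1, s2.2, s3.2} {s3.1}

The first expression reduces to {out.1, s3.2} {out.2} {s1.1} {s1.2, s2.2} {s2.1} {s3.1}
The second expression reduces to {out.1, s1.2} {out.2} {s1.1} {s2.1, s2.2, s3.2} {s3.1}
They disagree, so not equal.


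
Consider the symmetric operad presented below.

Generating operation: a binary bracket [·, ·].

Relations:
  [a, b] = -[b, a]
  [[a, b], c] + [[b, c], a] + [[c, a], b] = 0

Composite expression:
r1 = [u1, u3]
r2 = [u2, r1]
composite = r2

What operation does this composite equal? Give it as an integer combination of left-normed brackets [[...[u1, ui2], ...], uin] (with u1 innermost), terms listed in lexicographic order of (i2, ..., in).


-[[u1, u3], u2]

A multilinear Lie element is pinned by u1-initial words (u1 innermost).
Composite bracket: [u2, [u1, u3]]
The bracket unfolds into 4 signed words via [a, b] = ab - ba (2^2 = 4).
Coefficients come from the u1-initial words:
  from u1u3u2, sign -1: term -[[u1, u3], u2]


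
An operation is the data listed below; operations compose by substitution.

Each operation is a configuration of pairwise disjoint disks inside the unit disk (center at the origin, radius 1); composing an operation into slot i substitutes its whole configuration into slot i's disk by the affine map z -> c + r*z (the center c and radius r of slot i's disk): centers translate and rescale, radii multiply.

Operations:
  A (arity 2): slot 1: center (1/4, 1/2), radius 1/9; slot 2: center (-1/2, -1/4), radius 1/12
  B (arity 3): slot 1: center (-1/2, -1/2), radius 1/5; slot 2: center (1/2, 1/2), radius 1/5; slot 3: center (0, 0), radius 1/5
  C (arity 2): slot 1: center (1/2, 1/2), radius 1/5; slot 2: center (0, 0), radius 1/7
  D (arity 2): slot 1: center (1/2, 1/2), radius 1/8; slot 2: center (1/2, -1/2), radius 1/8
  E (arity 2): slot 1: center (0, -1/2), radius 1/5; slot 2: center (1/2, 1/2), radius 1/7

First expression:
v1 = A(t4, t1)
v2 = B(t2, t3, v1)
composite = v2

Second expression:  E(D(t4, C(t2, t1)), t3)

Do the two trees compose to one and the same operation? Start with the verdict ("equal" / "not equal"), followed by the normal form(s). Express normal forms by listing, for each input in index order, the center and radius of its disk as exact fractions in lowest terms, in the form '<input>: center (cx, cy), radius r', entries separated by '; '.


not equal: they reduce to t1: center (-1/10, -1/20), radius 1/60; t2: center (-1/2, -1/2), radius 1/5; t3: center (1/2, 1/2), radius 1/5; t4: center (1/20, 1/10), radius 1/45 and t1: center (1/10, -3/5), radius 1/280; t2: center (9/80, -47/80), radius 1/200; t3: center (1/2, 1/2), radius 1/7; t4: center (1/10, -2/5), radius 1/40

Normal form of the first expression: t1: center (-1/10, -1/20), radius 1/60; t2: center (-1/2, -1/2), radius 1/5; t3: center (1/2, 1/2), radius 1/5; t4: center (1/20, 1/10), radius 1/45
Normal form of the second expression: t1: center (1/10, -3/5), radius 1/280; t2: center (9/80, -47/80), radius 1/200; t3: center (1/2, 1/2), radius 1/7; t4: center (1/10, -2/5), radius 1/40
They disagree, so not equal.


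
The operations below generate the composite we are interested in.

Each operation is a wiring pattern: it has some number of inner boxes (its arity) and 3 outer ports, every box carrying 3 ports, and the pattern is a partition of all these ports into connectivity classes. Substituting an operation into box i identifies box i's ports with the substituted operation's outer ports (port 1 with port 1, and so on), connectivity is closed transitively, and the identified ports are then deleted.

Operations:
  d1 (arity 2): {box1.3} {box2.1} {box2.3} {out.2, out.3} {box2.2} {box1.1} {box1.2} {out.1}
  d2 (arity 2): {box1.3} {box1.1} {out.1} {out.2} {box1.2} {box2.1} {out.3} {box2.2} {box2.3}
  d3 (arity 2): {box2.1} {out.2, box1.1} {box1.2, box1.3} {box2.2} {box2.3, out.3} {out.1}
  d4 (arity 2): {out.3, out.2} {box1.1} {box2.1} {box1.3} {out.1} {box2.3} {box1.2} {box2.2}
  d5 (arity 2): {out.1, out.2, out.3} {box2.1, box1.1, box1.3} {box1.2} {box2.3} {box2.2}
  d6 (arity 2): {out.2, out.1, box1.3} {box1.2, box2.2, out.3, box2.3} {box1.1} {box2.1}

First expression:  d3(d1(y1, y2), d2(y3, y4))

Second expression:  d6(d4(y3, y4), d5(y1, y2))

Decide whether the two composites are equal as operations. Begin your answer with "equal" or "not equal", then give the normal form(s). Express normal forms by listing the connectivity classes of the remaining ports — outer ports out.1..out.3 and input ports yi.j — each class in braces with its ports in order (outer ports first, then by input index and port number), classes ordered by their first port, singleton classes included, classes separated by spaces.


not equal: they reduce to {out.1} {out.2} {out.3} {y1.1} {y1.2} {y1.3} {y2.1} {y2.2} {y2.3} {y3.1} {y3.2} {y3.3} {y4.1} {y4.2} {y4.3} and {out.1, out.2, out.3} {y1.1, y1.3, y2.1} {y1.2} {y2.2} {y2.3} {y3.1} {y3.2} {y3.3} {y4.1} {y4.2} {y4.3}

Reducing the first expression gives {out.1} {out.2} {out.3} {y1.1} {y1.2} {y1.3} {y2.1} {y2.2} {y2.3} {y3.1} {y3.2} {y3.3} {y4.1} {y4.2} {y4.3}
Reducing the second expression gives {out.1, out.2, out.3} {y1.1, y1.3, y2.1} {y1.2} {y2.2} {y2.3} {y3.1} {y3.2} {y3.3} {y4.1} {y4.2} {y4.3}
They disagree, so not equal.


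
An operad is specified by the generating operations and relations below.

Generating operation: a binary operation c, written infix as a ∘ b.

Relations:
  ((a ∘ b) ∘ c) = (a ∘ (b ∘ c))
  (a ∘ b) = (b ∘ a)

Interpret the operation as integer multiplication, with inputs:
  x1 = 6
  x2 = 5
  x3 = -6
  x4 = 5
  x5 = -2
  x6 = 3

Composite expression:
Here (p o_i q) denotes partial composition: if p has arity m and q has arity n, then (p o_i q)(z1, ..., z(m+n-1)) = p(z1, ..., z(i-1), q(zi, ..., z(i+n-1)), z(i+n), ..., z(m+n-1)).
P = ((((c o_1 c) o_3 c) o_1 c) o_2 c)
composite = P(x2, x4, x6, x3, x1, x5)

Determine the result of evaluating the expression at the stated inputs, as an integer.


5400

(x4 ∘ x6) = 15
(x2 ∘ (x4 ∘ x6)) = 75
((x2 ∘ (x4 ∘ x6)) ∘ x3) = -450
(x1 ∘ x5) = -12
(((x2 ∘ (x4 ∘ x6)) ∘ x3) ∘ (x1 ∘ x5)) = 5400


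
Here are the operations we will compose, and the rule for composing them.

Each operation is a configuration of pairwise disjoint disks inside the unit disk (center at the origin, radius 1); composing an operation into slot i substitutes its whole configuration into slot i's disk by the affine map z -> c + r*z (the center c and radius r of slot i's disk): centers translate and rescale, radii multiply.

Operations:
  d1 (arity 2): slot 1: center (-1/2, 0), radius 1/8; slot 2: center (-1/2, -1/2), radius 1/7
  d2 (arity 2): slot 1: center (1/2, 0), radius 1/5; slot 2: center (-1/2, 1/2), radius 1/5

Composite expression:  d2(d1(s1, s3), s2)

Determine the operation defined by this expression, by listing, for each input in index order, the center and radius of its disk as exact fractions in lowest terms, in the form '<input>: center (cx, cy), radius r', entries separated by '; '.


s1: center (2/5, 0), radius 1/40; s2: center (-1/2, 1/2), radius 1/5; s3: center (2/5, -1/10), radius 1/35

Each s-disk chains the slot maps above it in d2; radii multiply.
input s1: applying the 2 nested substitutions gives center (2/5, 0), radius 1/40
input s3: applying the 2 nested substitutions gives center (2/5, -1/10), radius 1/35
input s2: applying the 1 nested substitution gives center (-1/2, 1/2), radius 1/5


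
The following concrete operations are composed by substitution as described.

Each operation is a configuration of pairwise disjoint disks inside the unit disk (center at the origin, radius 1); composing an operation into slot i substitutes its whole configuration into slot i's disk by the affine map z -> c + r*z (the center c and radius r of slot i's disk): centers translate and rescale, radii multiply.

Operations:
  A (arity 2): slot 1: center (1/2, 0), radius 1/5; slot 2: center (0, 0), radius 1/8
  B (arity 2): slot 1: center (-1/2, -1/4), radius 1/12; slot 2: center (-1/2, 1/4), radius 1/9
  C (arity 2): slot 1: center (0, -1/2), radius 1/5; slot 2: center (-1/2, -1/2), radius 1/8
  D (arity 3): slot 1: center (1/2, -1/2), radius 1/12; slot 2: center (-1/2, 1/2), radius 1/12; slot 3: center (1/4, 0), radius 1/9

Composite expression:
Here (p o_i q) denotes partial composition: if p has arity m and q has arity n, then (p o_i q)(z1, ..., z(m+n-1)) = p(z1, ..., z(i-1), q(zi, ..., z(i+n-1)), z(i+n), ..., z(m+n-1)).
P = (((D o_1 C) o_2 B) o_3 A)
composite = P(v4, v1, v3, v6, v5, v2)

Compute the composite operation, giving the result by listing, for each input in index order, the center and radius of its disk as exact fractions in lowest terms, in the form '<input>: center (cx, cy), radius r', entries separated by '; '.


Nesting under D composes maps z -> c + r*z down each v-path.
for v4, the 2-step affine chain lands on center (1/2, -13/24), radius 1/60
for v1, the 3-step affine chain lands on center (29/64, -209/384), radius 1/1152
for v3, the 4-step affine chain lands on center (49/108, -69/128), radius 1/4320
for v6, the 4-step affine chain lands on center (29/64, -69/128), radius 1/6912
for v5, the 1-step affine chain lands on center (-1/2, 1/2), radius 1/12
for v2, the 1-step affine chain lands on center (1/4, 0), radius 1/9

v1: center (29/64, -209/384), radius 1/1152; v2: center (1/4, 0), radius 1/9; v3: center (49/108, -69/128), radius 1/4320; v4: center (1/2, -13/24), radius 1/60; v5: center (-1/2, 1/2), radius 1/12; v6: center (29/64, -69/128), radius 1/6912


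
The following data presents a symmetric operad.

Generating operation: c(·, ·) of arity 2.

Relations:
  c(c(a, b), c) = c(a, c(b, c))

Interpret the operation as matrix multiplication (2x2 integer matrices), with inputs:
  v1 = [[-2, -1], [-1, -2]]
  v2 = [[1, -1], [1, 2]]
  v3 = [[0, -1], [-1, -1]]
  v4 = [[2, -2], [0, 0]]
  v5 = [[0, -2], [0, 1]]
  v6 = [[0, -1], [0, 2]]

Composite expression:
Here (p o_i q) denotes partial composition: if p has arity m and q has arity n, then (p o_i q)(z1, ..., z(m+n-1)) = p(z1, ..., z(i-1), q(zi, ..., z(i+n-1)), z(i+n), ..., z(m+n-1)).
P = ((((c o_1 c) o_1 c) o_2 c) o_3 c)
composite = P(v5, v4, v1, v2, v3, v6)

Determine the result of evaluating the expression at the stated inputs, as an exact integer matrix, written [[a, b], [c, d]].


[[0, 0], [0, 0]]

c(v1, v2) = [[-3, 0], [-3, -3]]
c(v4, c(v1, v2)) = [[0, 6], [0, 0]]
c(v5, c(v4, c(v1, v2))) = [[0, 0], [0, 0]]
c(c(v5, c(v4, c(v1, v2))), v3) = [[0, 0], [0, 0]]
c(c(c(v5, c(v4, c(v1, v2))), v3), v6) = [[0, 0], [0, 0]]
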